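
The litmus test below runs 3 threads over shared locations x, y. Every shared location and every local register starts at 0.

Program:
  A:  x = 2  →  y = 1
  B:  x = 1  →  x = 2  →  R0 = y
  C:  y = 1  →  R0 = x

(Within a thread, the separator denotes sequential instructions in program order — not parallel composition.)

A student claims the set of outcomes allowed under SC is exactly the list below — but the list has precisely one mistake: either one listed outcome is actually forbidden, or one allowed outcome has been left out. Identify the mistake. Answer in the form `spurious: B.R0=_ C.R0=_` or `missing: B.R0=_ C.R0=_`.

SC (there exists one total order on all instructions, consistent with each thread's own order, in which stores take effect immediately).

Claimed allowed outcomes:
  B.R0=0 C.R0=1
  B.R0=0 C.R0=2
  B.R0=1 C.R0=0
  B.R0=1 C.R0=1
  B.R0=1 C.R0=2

spurious: B.R0=0 C.R0=1

outcome vector order: (B.R0,C.R0)
[SC] allowed = {<0 2>; <1 0>; <1 1>; <1 2>}
claimed∖SC = {<0 1>}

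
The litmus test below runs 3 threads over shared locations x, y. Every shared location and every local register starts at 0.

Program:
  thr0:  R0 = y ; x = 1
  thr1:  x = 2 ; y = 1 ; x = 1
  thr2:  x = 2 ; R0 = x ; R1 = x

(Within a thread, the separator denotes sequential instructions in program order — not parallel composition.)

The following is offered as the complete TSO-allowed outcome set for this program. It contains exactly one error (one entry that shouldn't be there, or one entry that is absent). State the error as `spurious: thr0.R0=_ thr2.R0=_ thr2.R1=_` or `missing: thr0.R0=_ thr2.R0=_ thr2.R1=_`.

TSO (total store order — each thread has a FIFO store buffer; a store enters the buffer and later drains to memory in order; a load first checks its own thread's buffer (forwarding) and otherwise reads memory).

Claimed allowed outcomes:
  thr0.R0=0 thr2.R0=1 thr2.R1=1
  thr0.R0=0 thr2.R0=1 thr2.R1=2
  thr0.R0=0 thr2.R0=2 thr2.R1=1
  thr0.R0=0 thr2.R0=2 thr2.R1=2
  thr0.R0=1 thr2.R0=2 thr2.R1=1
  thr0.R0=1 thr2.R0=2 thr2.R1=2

missing: thr0.R0=1 thr2.R0=1 thr2.R1=1

outcome vector order: (thr0.R0,thr2.R0,thr2.R1)
under TSO → 0/1/1 0/1/2 0/2/1 0/2/2 1/1/1 1/2/1 1/2/2
TSO∖claimed = {1/1/1}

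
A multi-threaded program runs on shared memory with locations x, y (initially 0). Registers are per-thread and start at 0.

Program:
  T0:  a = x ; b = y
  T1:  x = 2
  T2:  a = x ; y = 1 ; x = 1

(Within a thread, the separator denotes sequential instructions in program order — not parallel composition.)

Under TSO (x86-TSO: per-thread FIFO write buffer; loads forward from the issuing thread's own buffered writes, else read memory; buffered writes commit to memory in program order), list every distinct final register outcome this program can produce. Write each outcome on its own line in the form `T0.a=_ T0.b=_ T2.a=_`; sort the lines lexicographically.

outcome vector order: (T0.a,T0.b,T2.a)
|TSO outcomes| = 10

T0.a=0 T0.b=0 T2.a=0
T0.a=0 T0.b=0 T2.a=2
T0.a=0 T0.b=1 T2.a=0
T0.a=0 T0.b=1 T2.a=2
T0.a=1 T0.b=1 T2.a=0
T0.a=1 T0.b=1 T2.a=2
T0.a=2 T0.b=0 T2.a=0
T0.a=2 T0.b=0 T2.a=2
T0.a=2 T0.b=1 T2.a=0
T0.a=2 T0.b=1 T2.a=2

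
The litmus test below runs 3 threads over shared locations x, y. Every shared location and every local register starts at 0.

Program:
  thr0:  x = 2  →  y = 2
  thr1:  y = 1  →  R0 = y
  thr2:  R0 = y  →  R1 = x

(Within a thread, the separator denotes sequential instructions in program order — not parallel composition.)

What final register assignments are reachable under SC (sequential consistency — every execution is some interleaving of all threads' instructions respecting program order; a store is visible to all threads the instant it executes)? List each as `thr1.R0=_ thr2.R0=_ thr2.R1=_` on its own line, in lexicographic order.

outcome vector order: (thr1.R0,thr2.R0,thr2.R1)
|SC outcomes| = 10

thr1.R0=1 thr2.R0=0 thr2.R1=0
thr1.R0=1 thr2.R0=0 thr2.R1=2
thr1.R0=1 thr2.R0=1 thr2.R1=0
thr1.R0=1 thr2.R0=1 thr2.R1=2
thr1.R0=1 thr2.R0=2 thr2.R1=2
thr1.R0=2 thr2.R0=0 thr2.R1=0
thr1.R0=2 thr2.R0=0 thr2.R1=2
thr1.R0=2 thr2.R0=1 thr2.R1=0
thr1.R0=2 thr2.R0=1 thr2.R1=2
thr1.R0=2 thr2.R0=2 thr2.R1=2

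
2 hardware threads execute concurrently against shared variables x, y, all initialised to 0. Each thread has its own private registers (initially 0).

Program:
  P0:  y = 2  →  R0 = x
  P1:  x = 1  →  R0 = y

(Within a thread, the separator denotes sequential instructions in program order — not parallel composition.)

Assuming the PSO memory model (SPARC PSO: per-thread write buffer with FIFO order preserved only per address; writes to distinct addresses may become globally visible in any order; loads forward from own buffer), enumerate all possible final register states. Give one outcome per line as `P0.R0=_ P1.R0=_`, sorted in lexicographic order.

outcome vector order: (P0.R0,P1.R0)
|PSO outcomes| = 4

P0.R0=0 P1.R0=0
P0.R0=0 P1.R0=2
P0.R0=1 P1.R0=0
P0.R0=1 P1.R0=2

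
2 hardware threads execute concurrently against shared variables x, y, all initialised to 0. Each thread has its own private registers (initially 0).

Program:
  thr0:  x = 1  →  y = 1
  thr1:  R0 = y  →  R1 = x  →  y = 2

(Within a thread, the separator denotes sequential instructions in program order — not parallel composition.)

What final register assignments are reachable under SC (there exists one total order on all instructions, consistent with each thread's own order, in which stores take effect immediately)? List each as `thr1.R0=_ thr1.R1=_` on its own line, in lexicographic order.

thr1.R0=0 thr1.R1=0
thr1.R0=0 thr1.R1=1
thr1.R0=1 thr1.R1=1

outcome vector order: (thr1.R0,thr1.R1)
|SC outcomes| = 3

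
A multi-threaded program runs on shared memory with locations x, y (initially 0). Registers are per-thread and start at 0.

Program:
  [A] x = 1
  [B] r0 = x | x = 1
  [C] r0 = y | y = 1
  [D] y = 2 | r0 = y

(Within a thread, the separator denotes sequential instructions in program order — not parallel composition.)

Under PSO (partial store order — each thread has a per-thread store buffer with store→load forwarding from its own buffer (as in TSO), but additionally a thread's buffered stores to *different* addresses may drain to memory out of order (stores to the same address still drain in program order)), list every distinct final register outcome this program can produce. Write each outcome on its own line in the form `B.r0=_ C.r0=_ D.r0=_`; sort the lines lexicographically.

outcome vector order: (B.r0,C.r0,D.r0)
|PSO outcomes| = 8

B.r0=0 C.r0=0 D.r0=1
B.r0=0 C.r0=0 D.r0=2
B.r0=0 C.r0=2 D.r0=1
B.r0=0 C.r0=2 D.r0=2
B.r0=1 C.r0=0 D.r0=1
B.r0=1 C.r0=0 D.r0=2
B.r0=1 C.r0=2 D.r0=1
B.r0=1 C.r0=2 D.r0=2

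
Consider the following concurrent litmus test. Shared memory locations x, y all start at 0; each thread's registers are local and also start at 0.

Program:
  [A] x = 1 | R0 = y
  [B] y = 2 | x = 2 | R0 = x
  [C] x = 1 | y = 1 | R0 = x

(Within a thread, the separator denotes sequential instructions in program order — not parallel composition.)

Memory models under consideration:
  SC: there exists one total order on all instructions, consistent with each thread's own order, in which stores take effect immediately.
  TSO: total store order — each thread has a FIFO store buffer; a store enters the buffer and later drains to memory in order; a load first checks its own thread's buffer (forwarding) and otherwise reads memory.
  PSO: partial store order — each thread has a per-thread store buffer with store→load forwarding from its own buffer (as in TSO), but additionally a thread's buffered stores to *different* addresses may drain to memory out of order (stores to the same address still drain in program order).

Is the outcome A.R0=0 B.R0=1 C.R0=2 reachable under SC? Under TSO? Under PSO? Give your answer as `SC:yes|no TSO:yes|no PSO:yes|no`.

outcome vector order: (A.R0,B.R0,C.R0)
under SC → <0 1 1>; <0 2 1>; <0 2 2>; <1 1 1>; <1 1 2>; <1 2 1>; <1 2 2>; <2 1 1>; <2 1 2>; <2 2 1>; <2 2 2>
under TSO → <0 1 1>; <0 1 2>; <0 2 1>; <0 2 2>; <1 1 1>; <1 1 2>; <1 2 1>; <1 2 2>; <2 1 1>; <2 1 2>; <2 2 1>; <2 2 2>
under PSO → <0 1 1>; <0 1 2>; <0 2 1>; <0 2 2>; <1 1 1>; <1 1 2>; <1 2 1>; <1 2 2>; <2 1 1>; <2 1 2>; <2 2 1>; <2 2 2>
target <0 1 2> ∈ {TSO,PSO}

SC:no TSO:yes PSO:yes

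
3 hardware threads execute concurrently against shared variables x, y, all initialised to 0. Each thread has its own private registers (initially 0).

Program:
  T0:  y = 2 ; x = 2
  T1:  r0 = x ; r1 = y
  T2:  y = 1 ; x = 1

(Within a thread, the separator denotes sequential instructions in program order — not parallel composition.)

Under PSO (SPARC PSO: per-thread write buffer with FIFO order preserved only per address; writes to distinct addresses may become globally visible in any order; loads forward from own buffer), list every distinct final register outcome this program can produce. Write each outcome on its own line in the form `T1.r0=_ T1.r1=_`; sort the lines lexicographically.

outcome vector order: (T1.r0,T1.r1)
|PSO outcomes| = 9

T1.r0=0 T1.r1=0
T1.r0=0 T1.r1=1
T1.r0=0 T1.r1=2
T1.r0=1 T1.r1=0
T1.r0=1 T1.r1=1
T1.r0=1 T1.r1=2
T1.r0=2 T1.r1=0
T1.r0=2 T1.r1=1
T1.r0=2 T1.r1=2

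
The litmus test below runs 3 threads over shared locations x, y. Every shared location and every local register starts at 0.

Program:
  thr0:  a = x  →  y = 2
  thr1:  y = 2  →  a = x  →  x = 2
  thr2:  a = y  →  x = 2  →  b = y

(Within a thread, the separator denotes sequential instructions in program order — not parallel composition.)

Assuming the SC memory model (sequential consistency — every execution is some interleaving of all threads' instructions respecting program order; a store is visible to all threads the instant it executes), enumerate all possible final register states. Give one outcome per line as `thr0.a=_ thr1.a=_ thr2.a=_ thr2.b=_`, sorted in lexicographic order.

outcome vector order: (thr0.a,thr1.a,thr2.a,thr2.b)
|SC outcomes| = 10

thr0.a=0 thr1.a=0 thr2.a=0 thr2.b=2
thr0.a=0 thr1.a=0 thr2.a=2 thr2.b=2
thr0.a=0 thr1.a=2 thr2.a=0 thr2.b=0
thr0.a=0 thr1.a=2 thr2.a=0 thr2.b=2
thr0.a=0 thr1.a=2 thr2.a=2 thr2.b=2
thr0.a=2 thr1.a=0 thr2.a=0 thr2.b=2
thr0.a=2 thr1.a=0 thr2.a=2 thr2.b=2
thr0.a=2 thr1.a=2 thr2.a=0 thr2.b=0
thr0.a=2 thr1.a=2 thr2.a=0 thr2.b=2
thr0.a=2 thr1.a=2 thr2.a=2 thr2.b=2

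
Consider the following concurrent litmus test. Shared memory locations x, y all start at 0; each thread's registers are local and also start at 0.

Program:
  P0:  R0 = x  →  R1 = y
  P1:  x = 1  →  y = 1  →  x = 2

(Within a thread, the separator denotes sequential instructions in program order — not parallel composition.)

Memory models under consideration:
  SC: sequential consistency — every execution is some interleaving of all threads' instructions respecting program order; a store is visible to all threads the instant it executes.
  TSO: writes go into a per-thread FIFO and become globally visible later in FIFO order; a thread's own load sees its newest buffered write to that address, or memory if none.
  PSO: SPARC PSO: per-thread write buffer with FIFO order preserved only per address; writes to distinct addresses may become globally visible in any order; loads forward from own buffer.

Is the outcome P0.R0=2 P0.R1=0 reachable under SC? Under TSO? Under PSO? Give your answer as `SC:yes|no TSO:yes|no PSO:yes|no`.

SC:no TSO:no PSO:yes

outcome vector order: (P0.R0,P0.R1)
SC: 5 outcomes — {(0,0), (0,1), (1,0), (1,1), (2,1)}
TSO: 5 outcomes — {(0,0), (0,1), (1,0), (1,1), (2,1)}
PSO: 6 outcomes — {(0,0), (0,1), (1,0), (1,1), (2,0), (2,1)}
target (2,0) ∈ {PSO}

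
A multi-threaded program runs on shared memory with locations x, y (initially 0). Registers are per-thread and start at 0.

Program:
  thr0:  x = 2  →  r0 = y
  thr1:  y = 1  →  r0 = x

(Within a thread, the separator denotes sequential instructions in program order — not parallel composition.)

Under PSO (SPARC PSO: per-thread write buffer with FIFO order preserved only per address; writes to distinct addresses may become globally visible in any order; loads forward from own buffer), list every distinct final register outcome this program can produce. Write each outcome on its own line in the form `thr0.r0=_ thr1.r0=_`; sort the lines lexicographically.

outcome vector order: (thr0.r0,thr1.r0)
|PSO outcomes| = 4

thr0.r0=0 thr1.r0=0
thr0.r0=0 thr1.r0=2
thr0.r0=1 thr1.r0=0
thr0.r0=1 thr1.r0=2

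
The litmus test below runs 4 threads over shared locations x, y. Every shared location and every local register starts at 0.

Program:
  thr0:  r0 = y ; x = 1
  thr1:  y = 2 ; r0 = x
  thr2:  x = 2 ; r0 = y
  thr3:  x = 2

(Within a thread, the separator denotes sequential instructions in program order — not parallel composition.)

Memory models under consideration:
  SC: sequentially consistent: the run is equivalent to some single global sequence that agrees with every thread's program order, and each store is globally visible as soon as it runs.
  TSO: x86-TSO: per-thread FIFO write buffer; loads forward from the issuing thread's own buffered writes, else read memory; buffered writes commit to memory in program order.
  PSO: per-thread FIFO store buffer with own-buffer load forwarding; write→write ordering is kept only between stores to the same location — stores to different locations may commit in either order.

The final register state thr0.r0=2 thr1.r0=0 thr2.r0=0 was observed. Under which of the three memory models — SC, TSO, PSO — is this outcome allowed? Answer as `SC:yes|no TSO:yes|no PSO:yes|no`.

SC:no TSO:yes PSO:yes

outcome vector order: (thr0.r0,thr1.r0,thr2.r0)
under SC → (0,0,2); (0,1,0); (0,1,2); (0,2,0); (0,2,2); (2,0,2); (2,1,0); (2,1,2); (2,2,0); (2,2,2)
under TSO → (0,0,0); (0,0,2); (0,1,0); (0,1,2); (0,2,0); (0,2,2); (2,0,0); (2,0,2); (2,1,0); (2,1,2); (2,2,0); (2,2,2)
under PSO → (0,0,0); (0,0,2); (0,1,0); (0,1,2); (0,2,0); (0,2,2); (2,0,0); (2,0,2); (2,1,0); (2,1,2); (2,2,0); (2,2,2)
target (2,0,0) ∈ {TSO,PSO}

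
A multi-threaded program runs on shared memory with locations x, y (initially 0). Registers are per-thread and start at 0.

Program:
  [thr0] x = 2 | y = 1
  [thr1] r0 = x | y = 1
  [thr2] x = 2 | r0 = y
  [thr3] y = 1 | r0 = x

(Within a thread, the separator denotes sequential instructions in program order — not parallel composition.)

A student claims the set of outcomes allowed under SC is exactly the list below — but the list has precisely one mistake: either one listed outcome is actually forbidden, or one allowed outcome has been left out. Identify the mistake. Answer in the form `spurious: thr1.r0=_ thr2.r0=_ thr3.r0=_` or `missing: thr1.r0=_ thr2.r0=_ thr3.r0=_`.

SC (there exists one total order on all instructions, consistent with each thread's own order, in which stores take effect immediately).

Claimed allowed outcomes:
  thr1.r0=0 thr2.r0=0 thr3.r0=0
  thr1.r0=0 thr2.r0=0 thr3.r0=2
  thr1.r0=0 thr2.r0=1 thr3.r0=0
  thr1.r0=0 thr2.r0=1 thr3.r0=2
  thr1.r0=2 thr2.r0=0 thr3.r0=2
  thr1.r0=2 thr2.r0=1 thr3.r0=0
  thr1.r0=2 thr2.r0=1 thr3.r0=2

outcome vector order: (thr1.r0,thr2.r0,thr3.r0)
SC: 6 outcomes — {<0 0 2>; <0 1 0>; <0 1 2>; <2 0 2>; <2 1 0>; <2 1 2>}
claimed∖SC = {<0 0 0>}

spurious: thr1.r0=0 thr2.r0=0 thr3.r0=0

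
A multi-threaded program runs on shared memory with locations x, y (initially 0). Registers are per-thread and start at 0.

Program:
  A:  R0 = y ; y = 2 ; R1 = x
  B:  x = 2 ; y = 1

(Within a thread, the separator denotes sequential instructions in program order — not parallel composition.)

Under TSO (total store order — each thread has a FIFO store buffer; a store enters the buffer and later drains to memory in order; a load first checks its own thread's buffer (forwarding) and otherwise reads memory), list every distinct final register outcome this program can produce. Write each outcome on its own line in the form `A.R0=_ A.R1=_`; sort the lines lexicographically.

outcome vector order: (A.R0,A.R1)
|TSO outcomes| = 3

A.R0=0 A.R1=0
A.R0=0 A.R1=2
A.R0=1 A.R1=2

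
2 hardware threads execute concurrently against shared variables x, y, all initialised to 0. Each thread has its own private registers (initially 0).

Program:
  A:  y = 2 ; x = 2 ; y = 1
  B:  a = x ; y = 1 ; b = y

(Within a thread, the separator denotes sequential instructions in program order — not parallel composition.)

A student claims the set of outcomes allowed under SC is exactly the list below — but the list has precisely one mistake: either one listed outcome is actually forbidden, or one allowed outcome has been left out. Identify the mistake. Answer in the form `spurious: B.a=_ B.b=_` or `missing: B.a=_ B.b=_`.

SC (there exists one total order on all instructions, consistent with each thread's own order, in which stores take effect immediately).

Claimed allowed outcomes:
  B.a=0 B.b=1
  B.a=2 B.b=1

missing: B.a=0 B.b=2

outcome vector order: (B.a,B.b)
SC (3): 01; 02; 21
SC∖claimed = {02}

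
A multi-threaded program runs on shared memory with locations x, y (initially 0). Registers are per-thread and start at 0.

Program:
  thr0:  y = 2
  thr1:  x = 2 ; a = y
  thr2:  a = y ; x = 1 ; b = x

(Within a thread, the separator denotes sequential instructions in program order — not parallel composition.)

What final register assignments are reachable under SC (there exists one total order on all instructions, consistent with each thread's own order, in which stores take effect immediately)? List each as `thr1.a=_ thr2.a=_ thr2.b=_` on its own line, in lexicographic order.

thr1.a=0 thr2.a=0 thr2.b=1
thr1.a=0 thr2.a=0 thr2.b=2
thr1.a=0 thr2.a=2 thr2.b=1
thr1.a=2 thr2.a=0 thr2.b=1
thr1.a=2 thr2.a=0 thr2.b=2
thr1.a=2 thr2.a=2 thr2.b=1
thr1.a=2 thr2.a=2 thr2.b=2

outcome vector order: (thr1.a,thr2.a,thr2.b)
|SC outcomes| = 7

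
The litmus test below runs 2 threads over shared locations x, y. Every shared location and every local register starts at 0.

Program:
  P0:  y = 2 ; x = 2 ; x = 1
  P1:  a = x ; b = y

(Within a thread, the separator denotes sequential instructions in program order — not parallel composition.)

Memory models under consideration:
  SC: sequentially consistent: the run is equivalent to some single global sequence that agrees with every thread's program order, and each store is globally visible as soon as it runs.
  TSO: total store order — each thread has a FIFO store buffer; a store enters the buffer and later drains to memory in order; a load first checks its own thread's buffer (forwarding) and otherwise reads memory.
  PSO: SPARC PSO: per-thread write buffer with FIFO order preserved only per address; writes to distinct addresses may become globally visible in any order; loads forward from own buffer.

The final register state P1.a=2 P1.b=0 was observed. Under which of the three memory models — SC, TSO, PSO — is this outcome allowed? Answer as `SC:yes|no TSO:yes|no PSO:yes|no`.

SC:no TSO:no PSO:yes

outcome vector order: (P1.a,P1.b)
under SC → (0,0) (0,2) (1,2) (2,2)
under TSO → (0,0) (0,2) (1,2) (2,2)
under PSO → (0,0) (0,2) (1,0) (1,2) (2,0) (2,2)
target (2,0) ∈ {PSO}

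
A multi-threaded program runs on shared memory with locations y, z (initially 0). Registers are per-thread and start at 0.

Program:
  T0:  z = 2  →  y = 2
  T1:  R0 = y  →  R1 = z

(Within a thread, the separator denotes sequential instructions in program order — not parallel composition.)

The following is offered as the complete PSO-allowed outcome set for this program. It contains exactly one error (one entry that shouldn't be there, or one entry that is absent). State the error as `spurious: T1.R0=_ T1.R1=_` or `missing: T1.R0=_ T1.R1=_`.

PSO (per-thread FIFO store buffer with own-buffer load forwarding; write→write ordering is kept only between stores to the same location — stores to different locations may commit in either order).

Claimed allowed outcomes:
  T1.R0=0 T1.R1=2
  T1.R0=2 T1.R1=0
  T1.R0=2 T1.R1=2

missing: T1.R0=0 T1.R1=0

outcome vector order: (T1.R0,T1.R1)
PSO (4): <0 0>, <0 2>, <2 0>, <2 2>
PSO∖claimed = {<0 0>}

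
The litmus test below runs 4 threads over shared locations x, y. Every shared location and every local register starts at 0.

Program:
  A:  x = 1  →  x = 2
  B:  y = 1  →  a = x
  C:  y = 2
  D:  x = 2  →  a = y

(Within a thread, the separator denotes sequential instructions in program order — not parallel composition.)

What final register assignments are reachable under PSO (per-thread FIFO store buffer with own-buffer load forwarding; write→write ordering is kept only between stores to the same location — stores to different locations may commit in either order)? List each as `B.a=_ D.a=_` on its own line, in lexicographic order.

outcome vector order: (B.a,D.a)
|PSO outcomes| = 9

B.a=0 D.a=0
B.a=0 D.a=1
B.a=0 D.a=2
B.a=1 D.a=0
B.a=1 D.a=1
B.a=1 D.a=2
B.a=2 D.a=0
B.a=2 D.a=1
B.a=2 D.a=2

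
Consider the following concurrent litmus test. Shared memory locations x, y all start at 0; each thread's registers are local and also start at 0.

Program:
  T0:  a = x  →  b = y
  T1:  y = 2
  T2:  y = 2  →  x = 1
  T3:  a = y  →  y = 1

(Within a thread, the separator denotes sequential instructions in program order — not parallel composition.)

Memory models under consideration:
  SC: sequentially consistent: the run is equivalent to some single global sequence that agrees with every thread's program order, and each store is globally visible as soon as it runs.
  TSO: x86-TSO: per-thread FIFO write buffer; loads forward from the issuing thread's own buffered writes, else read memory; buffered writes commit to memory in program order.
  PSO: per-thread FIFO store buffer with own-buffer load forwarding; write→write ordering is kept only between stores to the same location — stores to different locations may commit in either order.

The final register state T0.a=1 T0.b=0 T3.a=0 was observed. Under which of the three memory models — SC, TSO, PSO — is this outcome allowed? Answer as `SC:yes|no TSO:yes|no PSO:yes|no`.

SC:no TSO:no PSO:yes

outcome vector order: (T0.a,T0.b,T3.a)
under SC → <0 0 0>, <0 0 2>, <0 1 0>, <0 1 2>, <0 2 0>, <0 2 2>, <1 1 0>, <1 1 2>, <1 2 0>, <1 2 2>
under TSO → <0 0 0>, <0 0 2>, <0 1 0>, <0 1 2>, <0 2 0>, <0 2 2>, <1 1 0>, <1 1 2>, <1 2 0>, <1 2 2>
under PSO → <0 0 0>, <0 0 2>, <0 1 0>, <0 1 2>, <0 2 0>, <0 2 2>, <1 0 0>, <1 0 2>, <1 1 0>, <1 1 2>, <1 2 0>, <1 2 2>
target <1 0 0> ∈ {PSO}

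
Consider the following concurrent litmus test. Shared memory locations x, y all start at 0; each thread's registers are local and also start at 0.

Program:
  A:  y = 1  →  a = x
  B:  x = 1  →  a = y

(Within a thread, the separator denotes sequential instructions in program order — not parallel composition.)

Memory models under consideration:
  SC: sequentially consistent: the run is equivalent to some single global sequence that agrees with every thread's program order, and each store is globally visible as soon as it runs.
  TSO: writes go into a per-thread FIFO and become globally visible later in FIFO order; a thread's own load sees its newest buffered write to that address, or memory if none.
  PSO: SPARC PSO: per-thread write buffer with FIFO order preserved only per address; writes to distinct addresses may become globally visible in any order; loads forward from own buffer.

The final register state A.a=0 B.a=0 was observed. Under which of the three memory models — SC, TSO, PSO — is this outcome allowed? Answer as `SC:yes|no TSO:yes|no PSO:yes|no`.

SC:no TSO:yes PSO:yes

outcome vector order: (A.a,B.a)
SC (3): 0/1, 1/0, 1/1
TSO (4): 0/0, 0/1, 1/0, 1/1
PSO (4): 0/0, 0/1, 1/0, 1/1
target 0/0 ∈ {TSO,PSO}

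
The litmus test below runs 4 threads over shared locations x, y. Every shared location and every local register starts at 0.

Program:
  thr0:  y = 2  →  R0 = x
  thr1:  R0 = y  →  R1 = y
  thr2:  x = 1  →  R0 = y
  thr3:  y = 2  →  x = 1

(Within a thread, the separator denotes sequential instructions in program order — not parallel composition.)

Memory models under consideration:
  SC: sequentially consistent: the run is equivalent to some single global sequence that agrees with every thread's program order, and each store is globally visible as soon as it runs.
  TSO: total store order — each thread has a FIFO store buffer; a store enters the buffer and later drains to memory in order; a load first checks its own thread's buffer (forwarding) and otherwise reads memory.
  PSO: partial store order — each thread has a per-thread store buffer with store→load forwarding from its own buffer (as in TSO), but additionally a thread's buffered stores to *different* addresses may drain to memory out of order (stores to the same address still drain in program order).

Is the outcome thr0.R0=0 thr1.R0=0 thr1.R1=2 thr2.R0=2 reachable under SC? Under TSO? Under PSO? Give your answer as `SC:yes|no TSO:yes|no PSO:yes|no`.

SC:yes TSO:yes PSO:yes

outcome vector order: (thr0.R0,thr1.R0,thr1.R1,thr2.R0)
SC: 9 outcomes — {<0 0 0 2>; <0 0 2 2>; <0 2 2 2>; <1 0 0 0>; <1 0 0 2>; <1 0 2 0>; <1 0 2 2>; <1 2 2 0>; <1 2 2 2>}
TSO: 12 outcomes — {<0 0 0 0>; <0 0 0 2>; <0 0 2 0>; <0 0 2 2>; <0 2 2 0>; <0 2 2 2>; <1 0 0 0>; <1 0 0 2>; <1 0 2 0>; <1 0 2 2>; <1 2 2 0>; <1 2 2 2>}
PSO: 12 outcomes — {<0 0 0 0>; <0 0 0 2>; <0 0 2 0>; <0 0 2 2>; <0 2 2 0>; <0 2 2 2>; <1 0 0 0>; <1 0 0 2>; <1 0 2 0>; <1 0 2 2>; <1 2 2 0>; <1 2 2 2>}
target <0 0 2 2> ∈ {SC,TSO,PSO}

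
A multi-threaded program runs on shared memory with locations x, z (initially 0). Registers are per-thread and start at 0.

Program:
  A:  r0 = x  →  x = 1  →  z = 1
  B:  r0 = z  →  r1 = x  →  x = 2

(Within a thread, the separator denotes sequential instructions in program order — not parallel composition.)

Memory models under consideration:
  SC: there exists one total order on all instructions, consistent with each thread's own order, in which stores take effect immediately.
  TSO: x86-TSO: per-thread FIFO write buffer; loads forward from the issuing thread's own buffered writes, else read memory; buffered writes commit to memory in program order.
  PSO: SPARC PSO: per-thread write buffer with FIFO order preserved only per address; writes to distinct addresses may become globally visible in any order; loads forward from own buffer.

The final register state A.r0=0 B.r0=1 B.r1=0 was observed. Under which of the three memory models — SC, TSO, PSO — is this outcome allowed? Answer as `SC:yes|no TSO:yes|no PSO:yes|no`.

outcome vector order: (A.r0,B.r0,B.r1)
SC (4): (0,0,0); (0,0,1); (0,1,1); (2,0,0)
TSO (4): (0,0,0); (0,0,1); (0,1,1); (2,0,0)
PSO (5): (0,0,0); (0,0,1); (0,1,0); (0,1,1); (2,0,0)
target (0,1,0) ∈ {PSO}

SC:no TSO:no PSO:yes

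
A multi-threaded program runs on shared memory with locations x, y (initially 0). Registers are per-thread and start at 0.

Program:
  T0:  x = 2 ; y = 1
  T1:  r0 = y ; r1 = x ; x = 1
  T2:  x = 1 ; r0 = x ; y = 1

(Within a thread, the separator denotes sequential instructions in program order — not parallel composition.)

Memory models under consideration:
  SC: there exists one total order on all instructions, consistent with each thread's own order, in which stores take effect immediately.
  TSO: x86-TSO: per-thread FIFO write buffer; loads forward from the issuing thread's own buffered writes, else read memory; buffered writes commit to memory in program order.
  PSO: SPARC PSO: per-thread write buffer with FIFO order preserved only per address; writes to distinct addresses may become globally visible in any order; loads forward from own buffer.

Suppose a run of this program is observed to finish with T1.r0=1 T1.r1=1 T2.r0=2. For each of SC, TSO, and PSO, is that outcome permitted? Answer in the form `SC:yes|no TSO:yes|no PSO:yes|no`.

outcome vector order: (T1.r0,T1.r1,T2.r0)
[SC] allowed = {001, 002, 011, 012, 021, 022, 111, 121, 122}
[TSO] allowed = {001, 002, 011, 012, 021, 022, 111, 121, 122}
[PSO] allowed = {001, 002, 011, 012, 021, 022, 101, 102, 111, 112, 121, 122}
target 112 ∈ {PSO}

SC:no TSO:no PSO:yes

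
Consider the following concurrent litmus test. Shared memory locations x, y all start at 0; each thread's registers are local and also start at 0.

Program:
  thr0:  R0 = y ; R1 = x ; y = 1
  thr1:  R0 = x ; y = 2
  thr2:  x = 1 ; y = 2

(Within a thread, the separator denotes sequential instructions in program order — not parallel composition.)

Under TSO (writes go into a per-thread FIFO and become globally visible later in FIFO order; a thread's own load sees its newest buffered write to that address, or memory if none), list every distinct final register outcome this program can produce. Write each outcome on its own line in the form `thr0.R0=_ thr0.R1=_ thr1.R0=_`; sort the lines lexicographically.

thr0.R0=0 thr0.R1=0 thr1.R0=0
thr0.R0=0 thr0.R1=0 thr1.R0=1
thr0.R0=0 thr0.R1=1 thr1.R0=0
thr0.R0=0 thr0.R1=1 thr1.R0=1
thr0.R0=2 thr0.R1=0 thr1.R0=0
thr0.R0=2 thr0.R1=1 thr1.R0=0
thr0.R0=2 thr0.R1=1 thr1.R0=1

outcome vector order: (thr0.R0,thr0.R1,thr1.R0)
|TSO outcomes| = 7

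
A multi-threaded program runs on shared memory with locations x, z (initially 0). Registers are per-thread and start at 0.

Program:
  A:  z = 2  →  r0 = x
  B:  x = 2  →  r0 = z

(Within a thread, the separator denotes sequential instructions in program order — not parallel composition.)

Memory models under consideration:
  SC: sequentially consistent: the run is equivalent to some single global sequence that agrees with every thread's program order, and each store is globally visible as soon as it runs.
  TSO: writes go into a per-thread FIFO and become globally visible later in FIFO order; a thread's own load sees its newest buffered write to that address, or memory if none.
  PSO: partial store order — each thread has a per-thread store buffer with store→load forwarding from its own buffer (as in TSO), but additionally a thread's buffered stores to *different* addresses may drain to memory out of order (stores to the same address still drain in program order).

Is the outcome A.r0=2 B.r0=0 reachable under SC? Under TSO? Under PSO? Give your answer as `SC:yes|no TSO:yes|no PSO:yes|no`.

outcome vector order: (A.r0,B.r0)
under SC → 0/2, 2/0, 2/2
under TSO → 0/0, 0/2, 2/0, 2/2
under PSO → 0/0, 0/2, 2/0, 2/2
target 2/0 ∈ {SC,TSO,PSO}

SC:yes TSO:yes PSO:yes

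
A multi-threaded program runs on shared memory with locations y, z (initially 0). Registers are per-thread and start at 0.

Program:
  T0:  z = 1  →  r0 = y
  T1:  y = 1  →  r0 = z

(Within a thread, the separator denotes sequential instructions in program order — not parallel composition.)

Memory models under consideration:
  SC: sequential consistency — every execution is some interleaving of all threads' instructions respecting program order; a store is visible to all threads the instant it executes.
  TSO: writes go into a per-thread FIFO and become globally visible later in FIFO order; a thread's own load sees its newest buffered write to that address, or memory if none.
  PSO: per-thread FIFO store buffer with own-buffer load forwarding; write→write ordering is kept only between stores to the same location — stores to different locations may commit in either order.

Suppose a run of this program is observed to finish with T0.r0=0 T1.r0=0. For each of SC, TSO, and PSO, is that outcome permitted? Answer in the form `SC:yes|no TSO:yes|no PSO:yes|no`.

SC:no TSO:yes PSO:yes

outcome vector order: (T0.r0,T1.r0)
SC (3): 01; 10; 11
TSO (4): 00; 01; 10; 11
PSO (4): 00; 01; 10; 11
target 00 ∈ {TSO,PSO}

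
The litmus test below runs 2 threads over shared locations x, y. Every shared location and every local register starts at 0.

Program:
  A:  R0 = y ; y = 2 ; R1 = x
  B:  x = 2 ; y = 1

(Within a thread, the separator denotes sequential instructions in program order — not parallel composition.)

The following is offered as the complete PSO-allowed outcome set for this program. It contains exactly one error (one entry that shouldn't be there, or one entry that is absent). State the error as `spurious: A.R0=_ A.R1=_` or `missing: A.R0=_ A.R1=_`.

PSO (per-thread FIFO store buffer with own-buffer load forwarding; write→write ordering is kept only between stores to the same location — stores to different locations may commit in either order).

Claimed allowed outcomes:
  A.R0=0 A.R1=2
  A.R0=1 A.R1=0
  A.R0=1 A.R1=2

outcome vector order: (A.R0,A.R1)
PSO (4): 0/0; 0/2; 1/0; 1/2
PSO∖claimed = {0/0}

missing: A.R0=0 A.R1=0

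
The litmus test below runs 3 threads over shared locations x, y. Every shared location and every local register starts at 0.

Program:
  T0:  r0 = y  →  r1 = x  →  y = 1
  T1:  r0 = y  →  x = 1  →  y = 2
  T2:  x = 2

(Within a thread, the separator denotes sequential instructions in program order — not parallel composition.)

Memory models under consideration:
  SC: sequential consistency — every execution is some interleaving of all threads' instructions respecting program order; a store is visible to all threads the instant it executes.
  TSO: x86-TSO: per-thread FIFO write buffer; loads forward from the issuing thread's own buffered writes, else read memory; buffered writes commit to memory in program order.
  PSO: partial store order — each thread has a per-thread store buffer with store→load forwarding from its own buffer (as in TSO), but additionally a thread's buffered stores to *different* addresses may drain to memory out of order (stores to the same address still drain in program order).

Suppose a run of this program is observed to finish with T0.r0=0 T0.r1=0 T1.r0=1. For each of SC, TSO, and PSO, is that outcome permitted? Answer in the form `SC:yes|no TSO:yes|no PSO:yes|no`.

outcome vector order: (T0.r0,T0.r1,T1.r0)
SC (7): (0,0,0), (0,0,1), (0,1,0), (0,2,0), (0,2,1), (2,1,0), (2,2,0)
TSO (7): (0,0,0), (0,0,1), (0,1,0), (0,2,0), (0,2,1), (2,1,0), (2,2,0)
PSO (8): (0,0,0), (0,0,1), (0,1,0), (0,2,0), (0,2,1), (2,0,0), (2,1,0), (2,2,0)
target (0,0,1) ∈ {SC,TSO,PSO}

SC:yes TSO:yes PSO:yes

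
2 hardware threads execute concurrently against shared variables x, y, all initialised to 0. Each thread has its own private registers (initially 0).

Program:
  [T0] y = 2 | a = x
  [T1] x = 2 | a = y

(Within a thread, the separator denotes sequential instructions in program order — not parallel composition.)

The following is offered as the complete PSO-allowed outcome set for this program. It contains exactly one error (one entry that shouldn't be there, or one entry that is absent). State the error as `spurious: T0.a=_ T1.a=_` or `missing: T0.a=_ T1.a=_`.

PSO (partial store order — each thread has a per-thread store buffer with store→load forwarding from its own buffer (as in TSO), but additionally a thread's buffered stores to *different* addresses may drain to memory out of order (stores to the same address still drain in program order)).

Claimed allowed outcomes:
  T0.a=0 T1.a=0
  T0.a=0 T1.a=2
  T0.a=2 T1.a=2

missing: T0.a=2 T1.a=0

outcome vector order: (T0.a,T1.a)
PSO (4): (0,0); (0,2); (2,0); (2,2)
PSO∖claimed = {(2,0)}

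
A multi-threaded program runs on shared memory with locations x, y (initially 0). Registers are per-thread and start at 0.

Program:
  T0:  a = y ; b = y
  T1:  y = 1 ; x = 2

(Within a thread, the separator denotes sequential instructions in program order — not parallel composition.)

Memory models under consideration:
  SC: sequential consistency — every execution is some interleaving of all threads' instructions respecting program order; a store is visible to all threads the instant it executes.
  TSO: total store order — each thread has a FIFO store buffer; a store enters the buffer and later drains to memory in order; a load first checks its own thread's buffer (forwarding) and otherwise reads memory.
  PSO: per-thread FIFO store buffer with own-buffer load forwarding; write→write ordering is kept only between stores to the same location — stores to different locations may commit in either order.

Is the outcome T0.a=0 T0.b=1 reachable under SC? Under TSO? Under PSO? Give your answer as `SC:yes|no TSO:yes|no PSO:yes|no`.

outcome vector order: (T0.a,T0.b)
SC: 3 outcomes — {(0,0); (0,1); (1,1)}
TSO: 3 outcomes — {(0,0); (0,1); (1,1)}
PSO: 3 outcomes — {(0,0); (0,1); (1,1)}
target (0,1) ∈ {SC,TSO,PSO}

SC:yes TSO:yes PSO:yes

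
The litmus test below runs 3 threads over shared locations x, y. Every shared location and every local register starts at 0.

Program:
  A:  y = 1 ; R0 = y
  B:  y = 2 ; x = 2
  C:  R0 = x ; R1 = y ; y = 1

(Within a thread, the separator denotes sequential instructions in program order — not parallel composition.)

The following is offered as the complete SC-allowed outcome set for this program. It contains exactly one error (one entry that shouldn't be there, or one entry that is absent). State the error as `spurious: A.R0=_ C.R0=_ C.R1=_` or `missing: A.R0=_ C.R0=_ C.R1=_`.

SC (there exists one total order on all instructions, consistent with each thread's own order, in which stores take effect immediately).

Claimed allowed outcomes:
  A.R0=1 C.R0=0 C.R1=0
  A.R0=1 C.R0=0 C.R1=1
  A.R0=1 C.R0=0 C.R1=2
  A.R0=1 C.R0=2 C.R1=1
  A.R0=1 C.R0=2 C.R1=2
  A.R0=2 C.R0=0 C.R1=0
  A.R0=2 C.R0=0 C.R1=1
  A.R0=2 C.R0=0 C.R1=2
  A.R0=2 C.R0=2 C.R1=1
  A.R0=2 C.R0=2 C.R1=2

outcome vector order: (A.R0,C.R0,C.R1)
SC: 9 outcomes — {1/0/0, 1/0/1, 1/0/2, 1/2/1, 1/2/2, 2/0/0, 2/0/1, 2/0/2, 2/2/2}
claimed∖SC = {2/2/1}

spurious: A.R0=2 C.R0=2 C.R1=1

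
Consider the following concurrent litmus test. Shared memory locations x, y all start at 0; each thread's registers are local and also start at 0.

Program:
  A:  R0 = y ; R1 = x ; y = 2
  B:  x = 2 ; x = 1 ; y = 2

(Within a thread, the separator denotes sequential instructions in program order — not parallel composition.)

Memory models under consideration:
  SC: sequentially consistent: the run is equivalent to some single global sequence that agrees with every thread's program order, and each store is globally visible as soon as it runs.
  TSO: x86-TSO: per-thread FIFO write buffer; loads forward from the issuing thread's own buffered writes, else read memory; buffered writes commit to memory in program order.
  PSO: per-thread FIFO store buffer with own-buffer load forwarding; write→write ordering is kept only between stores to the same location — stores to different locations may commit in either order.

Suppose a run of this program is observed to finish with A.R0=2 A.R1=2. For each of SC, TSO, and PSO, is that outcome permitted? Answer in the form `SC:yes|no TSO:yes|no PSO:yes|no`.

outcome vector order: (A.R0,A.R1)
[SC] allowed = {(0,0); (0,1); (0,2); (2,1)}
[TSO] allowed = {(0,0); (0,1); (0,2); (2,1)}
[PSO] allowed = {(0,0); (0,1); (0,2); (2,0); (2,1); (2,2)}
target (2,2) ∈ {PSO}

SC:no TSO:no PSO:yes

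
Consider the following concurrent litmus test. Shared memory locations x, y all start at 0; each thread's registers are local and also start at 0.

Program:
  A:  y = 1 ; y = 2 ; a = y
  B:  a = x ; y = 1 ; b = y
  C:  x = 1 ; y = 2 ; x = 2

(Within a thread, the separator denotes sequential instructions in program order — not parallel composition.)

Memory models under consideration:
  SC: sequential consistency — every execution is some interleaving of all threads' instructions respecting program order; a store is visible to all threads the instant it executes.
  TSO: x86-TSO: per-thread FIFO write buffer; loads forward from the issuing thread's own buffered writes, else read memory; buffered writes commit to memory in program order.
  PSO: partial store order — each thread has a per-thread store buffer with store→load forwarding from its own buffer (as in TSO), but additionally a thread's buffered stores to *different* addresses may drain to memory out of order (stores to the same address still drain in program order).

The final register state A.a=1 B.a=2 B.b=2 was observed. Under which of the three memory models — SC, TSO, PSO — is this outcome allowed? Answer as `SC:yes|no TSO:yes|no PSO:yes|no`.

SC:no TSO:no PSO:yes

outcome vector order: (A.a,B.a,B.b)
under SC → <1 0 1> <1 0 2> <1 1 1> <1 1 2> <1 2 1> <2 0 1> <2 0 2> <2 1 1> <2 1 2> <2 2 1> <2 2 2>
under TSO → <1 0 1> <1 0 2> <1 1 1> <1 1 2> <1 2 1> <2 0 1> <2 0 2> <2 1 1> <2 1 2> <2 2 1> <2 2 2>
under PSO → <1 0 1> <1 0 2> <1 1 1> <1 1 2> <1 2 1> <1 2 2> <2 0 1> <2 0 2> <2 1 1> <2 1 2> <2 2 1> <2 2 2>
target <1 2 2> ∈ {PSO}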